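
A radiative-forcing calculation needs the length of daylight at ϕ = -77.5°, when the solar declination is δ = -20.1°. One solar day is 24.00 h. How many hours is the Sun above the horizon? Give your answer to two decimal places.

Sunrise equation: cos h₀ = −tan ϕ · tan δ = -1.6507 ≤ −1, so the Sun never sets (polar day) and h₀ = π.
Daylight = 2h₀/(2π) × 24.00 h = (3.1416/π) × 24.00 = 24.00 h.

24.00 h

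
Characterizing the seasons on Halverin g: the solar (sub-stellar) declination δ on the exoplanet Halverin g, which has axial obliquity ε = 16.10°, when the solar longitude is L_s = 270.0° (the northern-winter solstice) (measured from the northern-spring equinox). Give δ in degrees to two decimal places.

δ = -16.10°

sin δ = sin ε · sin L_s = sin 16.10° × sin 270.0° = -0.277315.
δ = arcsin(-0.277315) = -16.10°.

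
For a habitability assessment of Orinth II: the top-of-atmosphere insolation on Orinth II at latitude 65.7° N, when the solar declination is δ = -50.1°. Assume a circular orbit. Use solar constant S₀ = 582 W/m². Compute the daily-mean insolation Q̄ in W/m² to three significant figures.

cos H₀ = −tan(+65.7°) tan(-50.100°) = 2.6488 ≥ 1 ⇒ polar night, H₀ = 0 and Q̄ = 0.

Q̄ ≈ 0.00 W/m²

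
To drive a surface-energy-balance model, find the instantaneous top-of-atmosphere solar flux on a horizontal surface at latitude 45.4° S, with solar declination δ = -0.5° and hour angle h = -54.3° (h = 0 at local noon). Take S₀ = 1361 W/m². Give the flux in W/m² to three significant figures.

566 W/m²

cos θ_z = sin φ sin δ + cos φ cos δ cos h = 0.006214 + 0.409720 = 0.415934.
Flux = S₀ · cos θ_z = 1361 × 0.415934 = 566.1 W/m².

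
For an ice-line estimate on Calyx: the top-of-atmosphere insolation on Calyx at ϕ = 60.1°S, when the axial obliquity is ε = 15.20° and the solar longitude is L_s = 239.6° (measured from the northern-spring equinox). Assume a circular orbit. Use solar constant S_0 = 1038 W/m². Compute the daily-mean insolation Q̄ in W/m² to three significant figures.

Q̄ ≈ 275 W/m²

Solar declination: sin δ = sin ε · sin L_s = sin 15.20° × sin 239.6° = -0.22614, so δ = -13.070°.
cos h₀ = −tan(-60.1°) tan(-13.070°) = -0.4037, h₀ = 1.9864 rad.
Bracket: h₀ sin ϕ sin δ + cos ϕ cos δ sin h₀ = 1.9864×-0.86690×-0.22614 + 0.49849×0.97409×0.91488 = 0.389415 + 0.444242 = 0.833657.
Q̄ = (S_0/π) × [bracket] = (1038/π) × 0.833657 = 275.4 W/m².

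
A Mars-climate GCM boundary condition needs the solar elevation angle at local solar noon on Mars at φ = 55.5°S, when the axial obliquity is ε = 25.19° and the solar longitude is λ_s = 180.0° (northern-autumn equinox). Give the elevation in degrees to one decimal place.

34.5°

Solar declination: sin δ = sin ε · sin λ_s = sin 25.19° × sin 180.0° = 0.00000, so δ = +0.000°.
At local noon the hour angle is zero, so the zenith angle equals |φ − δ| = |-55.5° − (+0.000°)| = 55.500°.
Elevation = 90° − 55.500° = 34.5°.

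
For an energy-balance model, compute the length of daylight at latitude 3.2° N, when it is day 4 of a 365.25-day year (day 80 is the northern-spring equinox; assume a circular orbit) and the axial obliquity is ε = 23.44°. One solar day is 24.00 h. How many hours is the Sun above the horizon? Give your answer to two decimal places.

11.82 h

Solar longitude: λ_s = 360° × (4 − 80)/365.25 = -74.908°, i.e. -74.908° + 360° = 285.092°.
sin δ = sin 23.44° × sin 285.092° = -0.38407, so δ = -22.586°.
cos H₀ = −tan φ · tan δ = −tan(+3.2°) × tan(-22.586°) = 0.0233, so H₀ = 1.5475 rad = 88.67°.
Daylight = 2H₀/(2π) × 24.00 h = (1.5475/π) × 24.00 = 11.82 h.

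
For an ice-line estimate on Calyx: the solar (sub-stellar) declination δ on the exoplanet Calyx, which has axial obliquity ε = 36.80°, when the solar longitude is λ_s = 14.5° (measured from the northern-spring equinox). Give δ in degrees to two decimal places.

δ = +8.63°

sin δ = sin ε · sin λ_s = sin 36.80° × sin 14.5° = 0.149984.
δ = arcsin(0.149984) = +8.63°.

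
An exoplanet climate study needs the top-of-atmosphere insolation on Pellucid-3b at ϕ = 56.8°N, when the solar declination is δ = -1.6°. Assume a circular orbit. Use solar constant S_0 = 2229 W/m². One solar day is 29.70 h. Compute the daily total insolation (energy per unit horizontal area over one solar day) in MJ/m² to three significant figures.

38.8 MJ/m²

cos h₀ = −tan(+56.8°) tan(-1.600°) = 0.0427, h₀ = 1.5281 rad.
Bracket: h₀ sin ϕ sin δ + cos ϕ cos δ sin h₀ = 1.5281×0.83676×-0.02792 + 0.54756×0.99961×0.99909 = -0.035700 + 0.546848 = 0.511148.
Q̄ = (S_0/π) × [bracket] = (2229/π) × 0.511148 = 362.67 W/m².
Daily total = Q̄ × 29.70 h × 3600 s/h = 362.67 × 29.70 × 3600 / 10⁶ = 38.78 MJ/m².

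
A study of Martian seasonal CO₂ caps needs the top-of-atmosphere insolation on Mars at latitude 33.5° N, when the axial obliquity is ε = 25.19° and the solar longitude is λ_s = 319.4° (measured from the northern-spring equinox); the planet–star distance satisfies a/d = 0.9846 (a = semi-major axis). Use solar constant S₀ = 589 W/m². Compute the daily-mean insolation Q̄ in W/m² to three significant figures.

Q̄ ≈ 105 W/m²

Solar declination: sin δ = sin ε · sin λ_s = sin 25.19° × sin 319.4° = -0.27698, so δ = -16.080°.
cos H₀ = −tan(+33.5°) tan(-16.080°) = 0.1908, H₀ = 1.3788 rad.
Bracket: H₀ sin φ sin δ + cos φ cos δ sin H₀ = 1.3788×0.55194×-0.27698 + 0.83389×0.96087×0.98163 = -0.210786 + 0.786541 = 0.575755.
Inverse-square distance factor (a/d)² = 0.9846² = 0.969437.
Q̄ = (S₀/π) × 0.969437 × [bracket] = (589/π) × 0.969437 × 0.575755 = 104.6 W/m².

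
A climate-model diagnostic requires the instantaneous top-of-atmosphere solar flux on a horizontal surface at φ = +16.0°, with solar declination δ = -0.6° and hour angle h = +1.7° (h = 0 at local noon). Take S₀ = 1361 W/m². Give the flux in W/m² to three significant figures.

cos θ_z = sin φ sin δ + cos φ cos δ cos h = -0.002886 + 0.960786 = 0.957900.
Flux = S₀ · cos θ_z = 1361 × 0.957900 = 1304 W/m².

1.30e+03 W/m²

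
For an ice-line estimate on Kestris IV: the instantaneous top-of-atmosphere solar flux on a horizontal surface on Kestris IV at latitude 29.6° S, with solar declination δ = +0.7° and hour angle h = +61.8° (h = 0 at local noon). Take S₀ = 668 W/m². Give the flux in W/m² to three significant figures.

cos θ_z = sin φ sin δ + cos φ cos δ cos h = -0.006034 + 0.410850 = 0.404816.
Flux = S₀ · cos θ_z = 668 × 0.404816 = 270.4 W/m².

270 W/m²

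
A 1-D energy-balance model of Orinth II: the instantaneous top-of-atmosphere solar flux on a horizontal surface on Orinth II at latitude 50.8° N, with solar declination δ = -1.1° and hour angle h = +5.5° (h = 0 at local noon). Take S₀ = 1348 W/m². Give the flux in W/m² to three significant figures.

cos θ_z = sin φ sin δ + cos φ cos δ cos h = -0.014877 + 0.629004 = 0.614127.
Flux = S₀ · cos θ_z = 1348 × 0.614127 = 827.8 W/m².

828 W/m²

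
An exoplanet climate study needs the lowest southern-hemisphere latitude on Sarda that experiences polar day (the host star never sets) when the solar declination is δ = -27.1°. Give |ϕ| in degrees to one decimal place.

Polar day requires cos h₀ = −tan ϕ tan δ ≤ −1, i.e. tan ϕ tan δ ≥ 1.
The boundary is |tan ϕ| · |tan δ| = 1, so |ϕ| = 90° − |δ| = 90° − 27.1° = 62.9° in the southern hemisphere.

|ϕ| = 62.9°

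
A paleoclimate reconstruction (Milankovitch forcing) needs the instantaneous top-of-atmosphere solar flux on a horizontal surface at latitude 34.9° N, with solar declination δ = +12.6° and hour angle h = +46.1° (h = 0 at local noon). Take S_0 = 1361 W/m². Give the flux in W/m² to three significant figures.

925 W/m²

cos θ_z = sin ϕ sin δ + cos ϕ cos δ cos h = 0.124810 + 0.554999 = 0.679809.
Flux = S_0 · cos θ_z = 1361 × 0.679809 = 925.2 W/m².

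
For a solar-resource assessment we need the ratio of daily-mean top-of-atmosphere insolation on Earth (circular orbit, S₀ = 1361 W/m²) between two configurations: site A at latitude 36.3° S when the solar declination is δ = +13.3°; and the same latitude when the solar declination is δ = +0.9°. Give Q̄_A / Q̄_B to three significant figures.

Q̄_A / Q̄_B ≈ 0.736

— Configuration A (φ=-36.3°):
cos H₀ = −tan(-36.3°) tan(+13.300°) = 0.1736, H₀ = 1.3963 rad.
Bracket: H₀ sin φ sin δ + cos φ cos δ sin H₀ = 1.3963×-0.59201×0.23005 + 0.80593×0.97318×0.98481 = -0.190165 + 0.772401 = 0.582236.
Q̄ = (S₀/π) × [bracket] = (1361/π) × 0.582236 = 252.24 W/m².
— Configuration B (φ=-36.3°):
cos H₀ = −tan(-36.3°) tan(+0.900°) = 0.0115, H₀ = 1.5593 rad.
Bracket: H₀ sin φ sin δ + cos φ cos δ sin H₀ = 1.5593×-0.59201×0.01571 + 0.80593×0.99988×0.99993 = -0.014502 + 0.805777 = 0.791275.
Q̄ = (S₀/π) × [bracket] = (1361/π) × 0.791275 = 342.80 W/m².
Ratio Q̄_A / Q̄_B = 252.24 / 342.80 = 0.7358.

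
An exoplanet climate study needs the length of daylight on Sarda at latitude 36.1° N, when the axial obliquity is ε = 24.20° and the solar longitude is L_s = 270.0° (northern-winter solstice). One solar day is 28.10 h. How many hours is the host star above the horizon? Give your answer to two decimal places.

11.06 h

Solar declination: sin δ = sin ε · sin L_s = sin 24.20° × sin 270.0° = -0.40992, so δ = -24.200°.
cos h₀ = −tan ϕ · tan δ = −tan(+36.1°) × tan(-24.200°) = 0.3277, so h₀ = 1.2369 rad = 70.87°.
Daylight = 2h₀/(2π) × 28.10 h = (1.2369/π) × 28.10 = 11.06 h.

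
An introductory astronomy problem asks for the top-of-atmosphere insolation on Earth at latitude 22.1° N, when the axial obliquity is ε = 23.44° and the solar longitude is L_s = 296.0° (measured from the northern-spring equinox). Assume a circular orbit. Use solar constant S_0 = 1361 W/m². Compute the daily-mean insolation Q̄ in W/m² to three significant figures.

Solar declination: sin δ = sin ε · sin L_s = sin 23.44° × sin 296.0° = -0.35753, so δ = -20.949°.
cos h₀ = −tan(+22.1°) tan(-20.949°) = 0.1555, h₀ = 1.4147 rad.
Bracket: h₀ sin ϕ sin δ + cos ϕ cos δ sin h₀ = 1.4147×0.37622×-0.35753 + 0.92653×0.93390×0.98784 = -0.190291 + 0.854764 = 0.664473.
Q̄ = (S_0/π) × [bracket] = (1361/π) × 0.664473 = 287.9 W/m².

Q̄ ≈ 288 W/m²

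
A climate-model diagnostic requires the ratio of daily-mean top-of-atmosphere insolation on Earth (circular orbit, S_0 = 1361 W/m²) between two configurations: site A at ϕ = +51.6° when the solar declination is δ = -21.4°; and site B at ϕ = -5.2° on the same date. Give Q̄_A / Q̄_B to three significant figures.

— Configuration A (ϕ=+51.6°):
cos h₀ = −tan(+51.6°) tan(-21.400°) = 0.4944, h₀ = 1.0536 rad.
Bracket: h₀ sin ϕ sin δ + cos ϕ cos δ sin h₀ = 1.0536×0.78369×-0.36488 + 0.62115×0.93106×0.86921 = -0.301280 + 0.502688 = 0.201408.
Q̄ = (S_0/π) × [bracket] = (1361/π) × 0.201408 = 87.254 W/m².
— Configuration B (ϕ=-5.2°):
cos h₀ = −tan(-5.2°) tan(-21.400°) = -0.0357, h₀ = 1.6065 rad.
Bracket: h₀ sin ϕ sin δ + cos ϕ cos δ sin h₀ = 1.6065×-0.09063×-0.36488 + 0.99588×0.93106×0.99936 = 0.053125 + 0.926631 = 0.979756.
Q̄ = (S_0/π) × [bracket] = (1361/π) × 0.979756 = 424.45 W/m².
Ratio Q̄_A / Q̄_B = 87.254 / 424.45 = 0.2056.

Q̄_A / Q̄_B ≈ 0.206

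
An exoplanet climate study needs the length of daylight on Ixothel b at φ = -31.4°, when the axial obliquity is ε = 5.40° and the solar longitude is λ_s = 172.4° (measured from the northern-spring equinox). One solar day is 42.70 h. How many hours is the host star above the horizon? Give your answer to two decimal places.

Solar declination: sin δ = sin ε · sin λ_s = sin 5.40° × sin 172.4° = 0.01245, so δ = +0.713°.
cos H₀ = −tan φ · tan δ = −tan(-31.4°) × tan(+0.713°) = 0.0076, so H₀ = 1.5632 rad = 89.56°.
Daylight = 2H₀/(2π) × 42.70 h = (1.5632/π) × 42.70 = 21.25 h.

21.25 h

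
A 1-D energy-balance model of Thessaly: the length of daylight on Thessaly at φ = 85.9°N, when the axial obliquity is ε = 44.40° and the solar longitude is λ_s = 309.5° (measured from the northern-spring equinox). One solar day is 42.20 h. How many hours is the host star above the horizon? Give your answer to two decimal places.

Solar declination: sin δ = sin ε · sin λ_s = sin 44.40° × sin 309.5° = -0.53988, so δ = -32.675°.
cos H₀ = −tan φ · tan δ = 8.9477 ≥ 1, so the host star never rises (polar night) and H₀ = 0.
Daylight = 2H₀/(2π) × 42.20 h = (0.0000/π) × 42.20 = 0.00 h.

0.00 h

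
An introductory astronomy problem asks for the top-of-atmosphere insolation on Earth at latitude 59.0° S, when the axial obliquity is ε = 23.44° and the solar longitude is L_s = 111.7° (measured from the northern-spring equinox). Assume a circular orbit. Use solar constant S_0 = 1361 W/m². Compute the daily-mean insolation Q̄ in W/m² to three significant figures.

Q̄ ≈ 39.1 W/m²

Solar declination: sin δ = sin ε · sin L_s = sin 23.44° × sin 111.7° = 0.36960, so δ = +21.691°.
cos h₀ = −tan(-59.0°) tan(+21.691°) = 0.6620, h₀ = 0.8473 rad.
Bracket: h₀ sin ϕ sin δ + cos ϕ cos δ sin h₀ = 0.8473×-0.85717×0.36960 + 0.51504×0.92919×0.74951 = -0.268433 + 0.358693 = 0.090260.
Q̄ = (S_0/π) × [bracket] = (1361/π) × 0.090260 = 39.10 W/m².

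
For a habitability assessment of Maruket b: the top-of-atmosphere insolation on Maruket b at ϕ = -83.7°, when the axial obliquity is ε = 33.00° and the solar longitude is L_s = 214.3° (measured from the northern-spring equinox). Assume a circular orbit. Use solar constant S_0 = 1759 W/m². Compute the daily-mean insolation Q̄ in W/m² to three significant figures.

Q̄ ≈ 537 W/m²

Solar declination: sin δ = sin ε · sin L_s = sin 33.00° × sin 214.3° = -0.30692, so δ = -17.874°.
cos h₀ = −tan(-83.7°) tan(-17.874°) = -2.9210 ≤ −1 ⇒ polar day, h₀ = π.
Bracket: h₀ sin ϕ sin δ + cos ϕ cos δ sin h₀ = 3.1416×-0.99396×-0.30692 + 0.10973×0.95174×0.00000 = 0.958396 + 0.000000 = 0.958396.
Q̄ = (S_0/π) × [bracket] = (1759/π) × 0.958396 = 536.6 W/m².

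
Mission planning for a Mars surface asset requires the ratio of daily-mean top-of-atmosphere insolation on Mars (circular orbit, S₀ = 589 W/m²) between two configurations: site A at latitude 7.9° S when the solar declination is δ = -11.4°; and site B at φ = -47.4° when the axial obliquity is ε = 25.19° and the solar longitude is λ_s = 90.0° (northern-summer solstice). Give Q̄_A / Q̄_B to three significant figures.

Q̄_A / Q̄_B ≈ 5.01

— Configuration A (φ=-7.9°):
cos H₀ = −tan(-7.9°) tan(-11.400°) = -0.0280, H₀ = 1.5988 rad.
Bracket: H₀ sin φ sin δ + cos φ cos δ sin H₀ = 1.5988×-0.13744×-0.19766 + 0.99051×0.98027×0.99961 = 0.043434 + 0.970589 = 1.014023.
Q̄ = (S₀/π) × [bracket] = (589/π) × 1.014023 = 190.11 W/m².
— Configuration B (φ=-47.4°):
Solar declination: sin δ = sin ε · sin λ_s = sin 25.19° × sin 90.0° = 0.42562, so δ = +25.190°.
cos H₀ = −tan(-47.4°) tan(+25.190°) = 0.5115, H₀ = 1.0339 rad.
Bracket: H₀ sin φ sin δ + cos φ cos δ sin H₀ = 1.0339×-0.73610×0.42562 + 0.67688×0.90490×0.85928 = -0.323920 + 0.526316 = 0.202396.
Q̄ = (S₀/π) × [bracket] = (589/π) × 0.202396 = 37.946 W/m².
Ratio Q̄_A / Q̄_B = 190.11 / 37.946 = 5.010.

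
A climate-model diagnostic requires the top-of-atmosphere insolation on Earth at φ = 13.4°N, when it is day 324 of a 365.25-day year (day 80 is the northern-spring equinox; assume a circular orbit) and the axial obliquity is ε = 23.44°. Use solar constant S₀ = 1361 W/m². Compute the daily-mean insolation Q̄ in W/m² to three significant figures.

Q̄ ≈ 342 W/m²

Solar longitude: λ_s = 360° × (324 − 80)/365.25 = 240.493°.
sin δ = sin 23.44° × sin 240.493° = -0.34619, so δ = -20.255°.
cos H₀ = −tan(+13.4°) tan(-20.255°) = 0.0879, H₀ = 1.4828 rad.
Bracket: H₀ sin φ sin δ + cos φ cos δ sin H₀ = 1.4828×0.23175×-0.34619 + 0.97278×0.93816×0.99613 = -0.118964 + 0.909091 = 0.790127.
Q̄ = (S₀/π) × [bracket] = (1361/π) × 0.790127 = 342.3 W/m².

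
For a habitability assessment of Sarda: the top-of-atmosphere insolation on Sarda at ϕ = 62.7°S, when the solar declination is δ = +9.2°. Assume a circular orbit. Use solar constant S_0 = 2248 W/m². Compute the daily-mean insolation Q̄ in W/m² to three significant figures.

Q̄ ≈ 180 W/m²

cos h₀ = −tan(-62.7°) tan(+9.200°) = 0.3138, h₀ = 1.2516 rad.
Bracket: h₀ sin ϕ sin δ + cos ϕ cos δ sin h₀ = 1.2516×-0.88862×0.15988 + 0.45865×0.98714×0.94949 = -0.177818 + 0.429883 = 0.252065.
Q̄ = (S_0/π) × [bracket] = (2248/π) × 0.252065 = 180.4 W/m².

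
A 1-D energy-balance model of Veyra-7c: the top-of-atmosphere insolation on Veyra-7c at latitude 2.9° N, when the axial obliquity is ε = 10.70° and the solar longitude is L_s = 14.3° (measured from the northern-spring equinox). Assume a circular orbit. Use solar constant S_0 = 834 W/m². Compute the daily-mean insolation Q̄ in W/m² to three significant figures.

Solar declination: sin δ = sin ε · sin L_s = sin 10.70° × sin 14.3° = 0.04586, so δ = +2.628°.
cos h₀ = −tan(+2.9°) tan(+2.628°) = -0.0023, h₀ = 1.5731 rad.
Bracket: h₀ sin ϕ sin δ + cos ϕ cos δ sin h₀ = 1.5731×0.05059×0.04586 + 0.99872×0.99895×1.00000 = 0.003650 + 0.997671 = 1.001321.
Q̄ = (S_0/π) × [bracket] = (834/π) × 1.001321 = 265.8 W/m².

Q̄ ≈ 266 W/m²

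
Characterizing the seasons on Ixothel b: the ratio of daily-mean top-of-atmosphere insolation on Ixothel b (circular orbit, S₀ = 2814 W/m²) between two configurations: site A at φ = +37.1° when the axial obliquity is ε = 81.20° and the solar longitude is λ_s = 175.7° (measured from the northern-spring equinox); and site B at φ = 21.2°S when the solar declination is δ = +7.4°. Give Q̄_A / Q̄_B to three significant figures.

— Configuration A (φ=+37.1°):
Solar declination: sin δ = sin ε · sin λ_s = sin 81.20° × sin 175.7° = 0.07410, so δ = +4.249°.
cos H₀ = −tan(+37.1°) tan(+4.249°) = -0.0562, H₀ = 1.6270 rad.
Bracket: H₀ sin φ sin δ + cos φ cos δ sin H₀ = 1.6270×0.60321×0.07410 + 0.79758×0.99725×0.99842 = 0.072723 + 0.794130 = 0.866853.
Q̄ = (S₀/π) × [bracket] = (2814/π) × 0.866853 = 776.46 W/m².
— Configuration B (φ=-21.2°):
cos H₀ = −tan(-21.2°) tan(+7.400°) = 0.0504, H₀ = 1.5204 rad.
Bracket: H₀ sin φ sin δ + cos φ cos δ sin H₀ = 1.5204×-0.36162×0.12880 + 0.93232×0.99167×0.99873 = -0.070815 + 0.923380 = 0.852565.
Q̄ = (S₀/π) × [bracket] = (2814/π) × 0.852565 = 763.66 W/m².
Ratio Q̄_A / Q̄_B = 776.46 / 763.66 = 1.017.

Q̄_A / Q̄_B ≈ 1.02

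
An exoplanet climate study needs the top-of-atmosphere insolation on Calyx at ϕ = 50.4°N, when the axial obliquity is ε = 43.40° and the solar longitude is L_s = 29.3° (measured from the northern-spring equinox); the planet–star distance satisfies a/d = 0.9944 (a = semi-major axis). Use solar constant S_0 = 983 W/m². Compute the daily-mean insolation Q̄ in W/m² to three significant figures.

Solar declination: sin δ = sin ε · sin L_s = sin 43.40° × sin 29.3° = 0.33625, so δ = +19.648°.
cos h₀ = −tan(+50.4°) tan(+19.648°) = -0.4316, h₀ = 2.0170 rad.
Bracket: h₀ sin ϕ sin δ + cos ϕ cos δ sin h₀ = 2.0170×0.77051×0.33625 + 0.63742×0.94177×0.90207 = 0.522572 + 0.541515 = 1.064087.
Inverse-square distance factor (a/d)² = 0.9944² = 0.988831.
Q̄ = (S_0/π) × 0.988831 × [bracket] = (983/π) × 0.988831 × 1.064087 = 329.2 W/m².

Q̄ ≈ 329 W/m²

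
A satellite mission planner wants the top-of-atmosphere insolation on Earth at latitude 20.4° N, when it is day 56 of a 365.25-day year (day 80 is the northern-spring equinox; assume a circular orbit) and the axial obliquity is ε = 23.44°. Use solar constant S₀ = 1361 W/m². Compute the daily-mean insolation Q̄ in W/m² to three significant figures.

Solar longitude: λ_s = 360° × (56 − 80)/365.25 = -23.655°, i.e. -23.655° + 360° = 336.345°.
sin δ = sin 23.44° × sin 336.345° = -0.15960, so δ = -9.184°.
cos H₀ = −tan(+20.4°) tan(-9.184°) = 0.0601, H₀ = 1.5106 rad.
Bracket: H₀ sin φ sin δ + cos φ cos δ sin H₀ = 1.5106×0.34857×-0.15960 + 0.93728×0.98718×0.99819 = -0.084037 + 0.923589 = 0.839552.
Q̄ = (S₀/π) × [bracket] = (1361/π) × 0.839552 = 363.7 W/m².

Q̄ ≈ 364 W/m²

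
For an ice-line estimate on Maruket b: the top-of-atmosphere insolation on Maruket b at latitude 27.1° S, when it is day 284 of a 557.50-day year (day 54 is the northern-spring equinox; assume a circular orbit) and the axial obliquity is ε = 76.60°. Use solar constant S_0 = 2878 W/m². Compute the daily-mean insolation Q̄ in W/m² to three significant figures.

Solar longitude: L_s = 360° × (284 − 54)/557.50 = 148.520°.
sin δ = sin 76.60° × sin 148.520° = 0.50798, so δ = +30.529°.
cos h₀ = −tan(-27.1°) tan(+30.529°) = 0.3018, h₀ = 1.2642 rad.
Bracket: h₀ sin ϕ sin δ + cos ϕ cos δ sin h₀ = 1.2642×-0.45554×0.50798 + 0.89021×0.86137×0.95338 = -0.292542 + 0.731052 = 0.438510.
Q̄ = (S_0/π) × [bracket] = (2878/π) × 0.438510 = 401.7 W/m².

Q̄ ≈ 402 W/m²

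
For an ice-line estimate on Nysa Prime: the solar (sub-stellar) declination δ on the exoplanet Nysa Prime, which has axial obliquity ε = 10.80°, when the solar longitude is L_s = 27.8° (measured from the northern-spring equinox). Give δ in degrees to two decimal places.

sin δ = sin ε · sin L_s = sin 10.80° × sin 27.8° = 0.087392.
δ = arcsin(0.087392) = +5.01°.

δ = +5.01°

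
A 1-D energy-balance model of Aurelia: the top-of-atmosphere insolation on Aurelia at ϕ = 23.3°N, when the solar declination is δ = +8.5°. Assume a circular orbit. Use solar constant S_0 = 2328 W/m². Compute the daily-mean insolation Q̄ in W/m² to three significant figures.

cos h₀ = −tan(+23.3°) tan(+8.500°) = -0.0644, h₀ = 1.6352 rad.
Bracket: h₀ sin ϕ sin δ + cos ϕ cos δ sin h₀ = 1.6352×0.39555×0.14781 + 0.91845×0.98902×0.99793 = 0.095604 + 0.906485 = 1.002089.
Q̄ = (S_0/π) × [bracket] = (2328/π) × 1.002089 = 742.6 W/m².

Q̄ ≈ 743 W/m²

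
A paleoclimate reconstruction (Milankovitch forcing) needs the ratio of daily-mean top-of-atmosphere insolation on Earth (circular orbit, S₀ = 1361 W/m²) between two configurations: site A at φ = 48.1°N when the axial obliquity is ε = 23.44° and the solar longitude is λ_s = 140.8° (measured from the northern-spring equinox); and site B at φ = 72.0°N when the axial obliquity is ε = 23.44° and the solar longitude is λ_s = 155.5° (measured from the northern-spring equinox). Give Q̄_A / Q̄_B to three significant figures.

— Configuration A (φ=+48.1°):
Solar declination: sin δ = sin ε · sin λ_s = sin 23.44° × sin 140.8° = 0.25141, so δ = +14.561°.
cos H₀ = −tan(+48.1°) tan(+14.561°) = -0.2895, H₀ = 1.8645 rad.
Bracket: H₀ sin φ sin δ + cos φ cos δ sin H₀ = 1.8645×0.74431×0.25141 + 0.66783×0.96788×0.95718 = 0.348898 + 0.618701 = 0.967599.
Q̄ = (S₀/π) × [bracket] = (1361/π) × 0.967599 = 419.18 W/m².
— Configuration B (φ=+72.0°):
Solar declination: sin δ = sin ε · sin λ_s = sin 23.44° × sin 155.5° = 0.16496, so δ = +9.495°.
cos H₀ = −tan(+72.0°) tan(+9.495°) = -0.5147, H₀ = 2.1115 rad.
Bracket: H₀ sin φ sin δ + cos φ cos δ sin H₀ = 2.1115×0.95106×0.16496 + 0.30902×0.98630×0.85734 = 0.331267 + 0.261306 = 0.592573.
Q̄ = (S₀/π) × [bracket] = (1361/π) × 0.592573 = 256.71 W/m².
Ratio Q̄_A / Q̄_B = 419.18 / 256.71 = 1.633.

Q̄_A / Q̄_B ≈ 1.63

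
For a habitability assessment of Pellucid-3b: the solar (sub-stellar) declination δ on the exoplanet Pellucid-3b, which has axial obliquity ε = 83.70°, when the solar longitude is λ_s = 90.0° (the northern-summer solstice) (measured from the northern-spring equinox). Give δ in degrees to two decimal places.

δ = +83.70°

sin δ = sin ε · sin λ_s = sin 83.70° × sin 90.0° = 0.993961.
δ = arcsin(0.993961) = +83.70°.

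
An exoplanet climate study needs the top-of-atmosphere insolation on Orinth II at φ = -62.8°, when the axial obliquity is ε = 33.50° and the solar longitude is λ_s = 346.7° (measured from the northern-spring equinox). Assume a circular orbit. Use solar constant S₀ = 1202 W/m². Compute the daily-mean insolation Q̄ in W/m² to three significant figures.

Solar declination: sin δ = sin ε · sin λ_s = sin 33.50° × sin 346.7° = -0.12697, so δ = -7.295°.
cos H₀ = −tan(-62.8°) tan(-7.295°) = -0.2491, H₀ = 1.8225 rad.
Bracket: H₀ sin φ sin δ + cos φ cos δ sin H₀ = 1.8225×-0.88942×-0.12697 + 0.45710×0.99191×0.96848 = 0.205814 + 0.439111 = 0.644925.
Q̄ = (S₀/π) × [bracket] = (1202/π) × 0.644925 = 246.8 W/m².

Q̄ ≈ 247 W/m²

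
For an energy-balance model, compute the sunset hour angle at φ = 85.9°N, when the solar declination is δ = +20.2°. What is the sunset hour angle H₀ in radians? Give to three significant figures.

H₀ = 3.14 rad

Sunrise equation: cos H₀ = −tan φ · tan δ = -5.1329 ≤ −1, so the Sun never sets (polar day) and H₀ = π.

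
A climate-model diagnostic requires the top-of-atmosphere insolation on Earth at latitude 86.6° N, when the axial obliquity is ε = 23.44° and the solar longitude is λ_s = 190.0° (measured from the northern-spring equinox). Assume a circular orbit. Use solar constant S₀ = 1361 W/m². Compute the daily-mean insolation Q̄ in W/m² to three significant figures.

Q̄ ≈ 0.00 W/m²

Solar declination: sin δ = sin ε · sin λ_s = sin 23.44° × sin 190.0° = -0.06908, so δ = -3.961°.
cos H₀ = −tan(+86.6°) tan(-3.961°) = 1.1655 ≥ 1 ⇒ polar night, H₀ = 0 and Q̄ = 0.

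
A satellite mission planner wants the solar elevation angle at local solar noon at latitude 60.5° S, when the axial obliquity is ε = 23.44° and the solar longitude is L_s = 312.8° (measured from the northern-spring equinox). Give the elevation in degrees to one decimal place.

Solar declination: sin δ = sin ε · sin L_s = sin 23.44° × sin 312.8° = -0.29187, so δ = -16.970°.
At local noon the hour angle is zero, so the zenith angle equals |ϕ − δ| = |-60.5° − (-16.970°)| = 43.530°.
Elevation = 90° − 43.530° = 46.5°.

46.5°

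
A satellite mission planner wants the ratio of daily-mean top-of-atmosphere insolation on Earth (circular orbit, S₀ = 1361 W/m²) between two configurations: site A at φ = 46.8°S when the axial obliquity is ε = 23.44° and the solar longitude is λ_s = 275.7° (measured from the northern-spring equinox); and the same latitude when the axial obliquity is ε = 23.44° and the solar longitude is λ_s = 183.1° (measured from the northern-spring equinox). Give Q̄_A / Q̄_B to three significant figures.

— Configuration A (φ=-46.8°):
Solar declination: sin δ = sin ε · sin λ_s = sin 23.44° × sin 275.7° = -0.39582, so δ = -23.317°.
cos H₀ = −tan(-46.8°) tan(-23.317°) = -0.4590, H₀ = 2.0477 rad.
Bracket: H₀ sin φ sin δ + cos φ cos δ sin H₀ = 2.0477×-0.72897×-0.39582 + 0.68455×0.91833×0.88844 = 0.590845 + 0.558511 = 1.149356.
Q̄ = (S₀/π) × [bracket] = (1361/π) × 1.149356 = 497.92 W/m².
— Configuration B (φ=-46.8°):
Solar declination: sin δ = sin ε · sin λ_s = sin 23.44° × sin 183.1° = -0.02151, so δ = -1.233°.
cos H₀ = −tan(-46.8°) tan(-1.233°) = -0.0229, H₀ = 1.5937 rad.
Bracket: H₀ sin φ sin δ + cos φ cos δ sin H₀ = 1.5937×-0.72897×-0.02151 + 0.68455×0.99977×0.99974 = 0.024989 + 0.684215 = 0.709204.
Q̄ = (S₀/π) × [bracket] = (1361/π) × 0.709204 = 307.24 W/m².
Ratio Q̄_A / Q̄_B = 497.92 / 307.24 = 1.621.

Q̄_A / Q̄_B ≈ 1.62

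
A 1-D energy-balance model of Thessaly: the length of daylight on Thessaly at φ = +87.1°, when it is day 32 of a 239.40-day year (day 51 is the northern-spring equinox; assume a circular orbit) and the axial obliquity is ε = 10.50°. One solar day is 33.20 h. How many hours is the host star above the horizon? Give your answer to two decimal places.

Solar longitude: λ_s = 360° × (32 − 51)/239.40 = -28.571°, i.e. -28.571° + 360° = 331.429°.
sin δ = sin 10.50° × sin 331.429° = -0.08715, so δ = -5.000°.
cos H₀ = −tan φ · tan δ = 1.7270 ≥ 1, so the host star never rises (polar night) and H₀ = 0.
Daylight = 2H₀/(2π) × 33.20 h = (0.0000/π) × 33.20 = 0.00 h.

0.00 h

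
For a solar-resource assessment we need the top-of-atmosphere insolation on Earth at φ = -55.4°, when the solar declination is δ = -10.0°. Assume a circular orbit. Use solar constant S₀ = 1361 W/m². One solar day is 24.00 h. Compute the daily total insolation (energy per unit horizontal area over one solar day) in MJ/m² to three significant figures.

30.0 MJ/m²

cos H₀ = −tan(-55.4°) tan(-10.000°) = -0.2556, H₀ = 1.8293 rad.
Bracket: H₀ sin φ sin δ + cos φ cos δ sin H₀ = 1.8293×-0.82314×-0.17365 + 0.56784×0.98481×0.96678 = 0.261477 + 0.540637 = 0.802114.
Q̄ = (S₀/π) × [bracket] = (1361/π) × 0.802114 = 347.49 W/m².
Daily total = Q̄ × 24.00 h × 3600 s/h = 347.49 × 24.00 × 3600 / 10⁶ = 30.02 MJ/m².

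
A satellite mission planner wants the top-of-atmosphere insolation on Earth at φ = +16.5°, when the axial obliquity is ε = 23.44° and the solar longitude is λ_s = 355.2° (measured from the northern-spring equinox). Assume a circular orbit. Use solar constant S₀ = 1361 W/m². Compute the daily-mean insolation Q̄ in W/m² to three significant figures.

Solar declination: sin δ = sin ε · sin λ_s = sin 23.44° × sin 355.2° = -0.03329, so δ = -1.908°.
cos H₀ = −tan(+16.5°) tan(-1.908°) = 0.0099, H₀ = 1.5609 rad.
Bracket: H₀ sin φ sin δ + cos φ cos δ sin H₀ = 1.5609×0.28402×-0.03329 + 0.95882×0.99945×0.99995 = -0.014758 + 0.958245 = 0.943487.
Q̄ = (S₀/π) × [bracket] = (1361/π) × 0.943487 = 408.7 W/m².

Q̄ ≈ 409 W/m²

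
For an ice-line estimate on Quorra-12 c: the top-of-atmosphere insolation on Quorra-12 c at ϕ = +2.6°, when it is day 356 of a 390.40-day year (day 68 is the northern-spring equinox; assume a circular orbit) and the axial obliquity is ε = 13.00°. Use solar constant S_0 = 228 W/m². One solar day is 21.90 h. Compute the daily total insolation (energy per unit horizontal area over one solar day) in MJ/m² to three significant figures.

Solar longitude: L_s = 360° × (356 − 68)/390.40 = 265.574°.
sin δ = sin 13.00° × sin 265.574° = -0.22428, so δ = -12.961°.
cos h₀ = −tan(+2.6°) tan(-12.961°) = 0.0105, h₀ = 1.5603 rad.
Bracket: h₀ sin ϕ sin δ + cos ϕ cos δ sin h₀ = 1.5603×0.04536×-0.22428 + 0.99897×0.97452×0.99995 = -0.015873 + 0.973468 = 0.957595.
Q̄ = (S_0/π) × [bracket] = (228/π) × 0.957595 = 69.497 W/m².
Daily total = Q̄ × 21.90 h × 3600 s/h = 69.497 × 21.90 × 3600 / 10⁶ = 5.479 MJ/m².

5.48 MJ/m²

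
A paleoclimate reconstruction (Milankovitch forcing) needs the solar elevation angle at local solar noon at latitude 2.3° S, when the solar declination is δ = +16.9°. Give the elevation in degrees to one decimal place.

70.8°

At local noon the hour angle is zero, so the zenith angle equals |φ − δ| = |-2.3° − (+16.900°)| = 19.200°.
Elevation = 90° − 19.200° = 70.8°.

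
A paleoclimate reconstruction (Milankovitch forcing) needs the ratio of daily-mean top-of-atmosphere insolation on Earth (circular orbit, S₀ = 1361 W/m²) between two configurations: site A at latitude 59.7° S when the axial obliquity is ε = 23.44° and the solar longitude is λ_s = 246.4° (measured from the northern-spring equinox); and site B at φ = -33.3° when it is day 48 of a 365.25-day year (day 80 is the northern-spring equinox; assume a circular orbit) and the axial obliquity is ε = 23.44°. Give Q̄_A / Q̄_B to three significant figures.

— Configuration A (φ=-59.7°):
Solar declination: sin δ = sin ε · sin λ_s = sin 23.44° × sin 246.4° = -0.36452, so δ = -21.378°.
cos H₀ = −tan(-59.7°) tan(-21.378°) = -0.6699, H₀ = 2.3049 rad.
Bracket: H₀ sin φ sin δ + cos φ cos δ sin H₀ = 2.3049×-0.86340×-0.36452 + 0.50453×0.93120×0.74246 = 0.725413 + 0.348821 = 1.074234.
Q̄ = (S₀/π) × [bracket] = (1361/π) × 1.074234 = 465.38 W/m².
— Configuration B (φ=-33.3°):
Solar longitude: λ_s = 360° × (48 − 80)/365.25 = -31.540°, i.e. -31.540° + 360° = 328.460°.
sin δ = sin 23.44° × sin 328.460° = -0.20808, so δ = -12.010°.
cos H₀ = −tan(-33.3°) tan(-12.010°) = -0.1397, H₀ = 1.7110 rad.
Bracket: H₀ sin φ sin δ + cos φ cos δ sin H₀ = 1.7110×-0.54902×-0.20808 + 0.83581×0.97811×0.99019 = 0.195465 + 0.809494 = 1.004959.
Q̄ = (S₀/π) × [bracket] = (1361/π) × 1.004959 = 435.37 W/m².
Ratio Q̄_A / Q̄_B = 465.38 / 435.37 = 1.069.

Q̄_A / Q̄_B ≈ 1.07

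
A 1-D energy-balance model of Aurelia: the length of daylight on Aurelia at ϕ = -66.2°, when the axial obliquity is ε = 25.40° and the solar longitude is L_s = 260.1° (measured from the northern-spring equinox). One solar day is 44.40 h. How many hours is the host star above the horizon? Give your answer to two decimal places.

Solar declination: sin δ = sin ε · sin L_s = sin 25.40° × sin 260.1° = -0.42255, so δ = -24.996°.
Sunrise equation: cos h₀ = −tan ϕ · tan δ = -1.0570 ≤ −1, so the host star never sets (polar day) and h₀ = π.
Daylight = 2h₀/(2π) × 44.40 h = (3.1416/π) × 44.40 = 44.40 h.

44.40 h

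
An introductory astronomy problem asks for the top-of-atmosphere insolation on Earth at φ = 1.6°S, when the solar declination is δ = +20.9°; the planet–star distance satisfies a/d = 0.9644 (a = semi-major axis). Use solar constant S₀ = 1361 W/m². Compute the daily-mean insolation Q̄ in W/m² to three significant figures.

cos H₀ = −tan(-1.6°) tan(+20.900°) = 0.0107, H₀ = 1.5601 rad.
Bracket: H₀ sin φ sin δ + cos φ cos δ sin H₀ = 1.5601×-0.02792×0.35674 + 0.99961×0.93420×0.99994 = -0.015539 + 0.933780 = 0.918241.
Inverse-square distance factor (a/d)² = 0.9644² = 0.930067.
Q̄ = (S₀/π) × 0.930067 × [bracket] = (1361/π) × 0.930067 × 0.918241 = 370.0 W/m².

Q̄ ≈ 370 W/m²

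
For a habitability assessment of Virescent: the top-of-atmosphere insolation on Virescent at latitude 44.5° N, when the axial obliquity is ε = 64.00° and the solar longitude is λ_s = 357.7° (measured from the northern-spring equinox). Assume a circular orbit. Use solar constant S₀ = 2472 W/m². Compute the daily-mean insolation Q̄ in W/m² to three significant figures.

Q̄ ≈ 530 W/m²

Solar declination: sin δ = sin ε · sin λ_s = sin 64.00° × sin 357.7° = -0.03607, so δ = -2.067°.
cos H₀ = −tan(+44.5°) tan(-2.067°) = 0.0355, H₀ = 1.5353 rad.
Bracket: H₀ sin φ sin δ + cos φ cos δ sin H₀ = 1.5353×0.70091×-0.03607 + 0.71325×0.99935×0.99937 = -0.038815 + 0.712337 = 0.673522.
Q̄ = (S₀/π) × [bracket] = (2472/π) × 0.673522 = 530.0 W/m².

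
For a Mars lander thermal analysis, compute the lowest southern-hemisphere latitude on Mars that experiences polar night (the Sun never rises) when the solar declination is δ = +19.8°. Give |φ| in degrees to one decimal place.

Polar night requires cos H₀ = −tan φ tan δ ≥ 1, i.e. tan φ tan δ ≤ −1.
The boundary is |tan φ| · |tan δ| = 1, so |φ| = 90° − |δ| = 90° − 19.8° = 70.2° in the southern hemisphere.

|φ| = 70.2°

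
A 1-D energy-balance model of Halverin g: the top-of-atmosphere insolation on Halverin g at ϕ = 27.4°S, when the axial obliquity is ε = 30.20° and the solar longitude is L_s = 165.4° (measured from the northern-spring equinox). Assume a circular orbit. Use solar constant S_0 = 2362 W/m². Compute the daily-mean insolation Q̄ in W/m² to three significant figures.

Solar declination: sin δ = sin ε · sin L_s = sin 30.20° × sin 165.4° = 0.12680, so δ = +7.284°.
cos h₀ = −tan(-27.4°) tan(+7.284°) = 0.0663, h₀ = 1.5045 rad.
Bracket: h₀ sin ϕ sin δ + cos ϕ cos δ sin h₀ = 1.5045×-0.46020×0.12680 + 0.88782×0.99193×0.99780 = -0.087793 + 0.878718 = 0.790925.
Q̄ = (S_0/π) × [bracket] = (2362/π) × 0.790925 = 594.7 W/m².

Q̄ ≈ 595 W/m²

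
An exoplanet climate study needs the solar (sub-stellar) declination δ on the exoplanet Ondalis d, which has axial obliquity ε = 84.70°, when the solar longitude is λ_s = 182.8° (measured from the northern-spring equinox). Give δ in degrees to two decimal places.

δ = -2.79°

sin δ = sin ε · sin λ_s = sin 84.70° × sin 182.8° = -0.048641.
δ = arcsin(-0.048641) = -2.79°.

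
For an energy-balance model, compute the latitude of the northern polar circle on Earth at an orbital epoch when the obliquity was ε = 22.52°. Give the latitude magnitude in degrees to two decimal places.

67.48°

The polar circle is the lowest latitude that experiences at least one full rotation of continuous daylight at the northern-summer solstice; it lies at |φ| = 90° − ε = 90° − 22.52° = 67.48°.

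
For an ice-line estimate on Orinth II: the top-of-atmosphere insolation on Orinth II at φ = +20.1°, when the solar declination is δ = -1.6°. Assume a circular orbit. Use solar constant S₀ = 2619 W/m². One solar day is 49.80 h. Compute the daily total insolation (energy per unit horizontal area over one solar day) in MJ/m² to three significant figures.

138 MJ/m²

cos H₀ = −tan(+20.1°) tan(-1.600°) = 0.0102, H₀ = 1.5606 rad.
Bracket: H₀ sin φ sin δ + cos φ cos δ sin H₀ = 1.5606×0.34366×-0.02792 + 0.93909×0.99961×0.99995 = -0.014974 + 0.938677 = 0.923703.
Q̄ = (S₀/π) × [bracket] = (2619/π) × 0.923703 = 770.05 W/m².
Daily total = Q̄ × 49.80 h × 3600 s/h = 770.05 × 49.80 × 3600 / 10⁶ = 138.1 MJ/m².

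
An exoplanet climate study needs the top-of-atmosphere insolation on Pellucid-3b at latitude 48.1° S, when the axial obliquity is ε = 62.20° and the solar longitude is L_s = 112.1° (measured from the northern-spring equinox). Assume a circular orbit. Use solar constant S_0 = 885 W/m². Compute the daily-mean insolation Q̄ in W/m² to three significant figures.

Q̄ ≈ 0.00 W/m²

Solar declination: sin δ = sin ε · sin L_s = sin 62.20° × sin 112.1° = 0.81959, so δ = +55.044°.
cos h₀ = −tan(-48.1°) tan(+55.044°) = 1.5943 ≥ 1 ⇒ polar night, h₀ = 0 and Q̄ = 0.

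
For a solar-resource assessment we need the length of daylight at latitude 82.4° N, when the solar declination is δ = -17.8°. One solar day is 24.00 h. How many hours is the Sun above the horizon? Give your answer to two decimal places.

cos h₀ = −tan ϕ · tan δ = 2.4063 ≥ 1, so the Sun never rises (polar night) and h₀ = 0.
Daylight = 2h₀/(2π) × 24.00 h = (0.0000/π) × 24.00 = 0.00 h.

0.00 h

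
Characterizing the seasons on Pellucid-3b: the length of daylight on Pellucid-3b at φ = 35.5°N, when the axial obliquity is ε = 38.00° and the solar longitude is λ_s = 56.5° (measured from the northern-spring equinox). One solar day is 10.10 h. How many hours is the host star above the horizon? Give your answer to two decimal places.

Solar declination: sin δ = sin ε · sin λ_s = sin 38.00° × sin 56.5° = 0.51339, so δ = +30.890°.
cos H₀ = −tan φ · tan δ = −tan(+35.5°) × tan(+30.890°) = -0.4267, so H₀ = 2.0117 rad = 115.26°.
Daylight = 2H₀/(2π) × 10.10 h = (2.0117/π) × 10.10 = 6.47 h.

6.47 h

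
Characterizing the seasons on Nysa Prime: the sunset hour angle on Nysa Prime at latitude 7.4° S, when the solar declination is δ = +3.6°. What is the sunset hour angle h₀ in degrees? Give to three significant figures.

cos h₀ = −tan ϕ · tan δ = −tan(-7.4°) × tan(+3.600°) = 0.0082, so h₀ = 1.5626 rad = 89.53°.

h₀ = 89.5°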